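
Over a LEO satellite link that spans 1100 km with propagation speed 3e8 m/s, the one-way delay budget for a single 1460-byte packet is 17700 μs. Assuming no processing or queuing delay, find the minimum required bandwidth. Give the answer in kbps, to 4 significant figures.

832.3 kbps

L = 11680 bits.
Propagation delay = 1100000 / 300000000 = 3666.67 μs.
Transmission budget = 17700 − 3666.67 = 14033.3 μs.
R ≥ L / t_tx = 11680 bits / 0.0140333 s = 832.3 kbps.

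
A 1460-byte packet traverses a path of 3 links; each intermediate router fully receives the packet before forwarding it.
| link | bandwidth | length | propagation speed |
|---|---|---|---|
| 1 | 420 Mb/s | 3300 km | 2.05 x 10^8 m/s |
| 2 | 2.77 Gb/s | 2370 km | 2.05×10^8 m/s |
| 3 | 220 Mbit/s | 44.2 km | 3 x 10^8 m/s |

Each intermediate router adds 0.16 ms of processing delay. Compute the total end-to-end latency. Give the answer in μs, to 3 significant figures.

28200 μs

L = 1460 × 8 = 11680 bits.
Transmission delays (L/R per hop): 27.8095, 4.21661, 53.0909 μs; sum = 85.117 μs.
Propagation delays (d/s per hop): 16097.6, 11561, 147.333 μs; sum = 27805.9 μs.
Processing at 2 router(s): 2 × 0.16 ms = 320 μs.
End-to-end = 28200 μs.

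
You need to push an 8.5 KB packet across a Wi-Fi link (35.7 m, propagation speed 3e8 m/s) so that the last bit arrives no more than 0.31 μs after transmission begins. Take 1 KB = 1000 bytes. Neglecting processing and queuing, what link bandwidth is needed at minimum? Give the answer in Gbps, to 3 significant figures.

356 Gbps

L = 68000 bits.
Propagation delay = 35.7 / 300000000 = 0.119 μs.
Transmission budget = 0.31 − 0.119 = 0.191 μs.
R ≥ L / t_tx = 68000 bits / 1.91e-07 s = 356 Gbps.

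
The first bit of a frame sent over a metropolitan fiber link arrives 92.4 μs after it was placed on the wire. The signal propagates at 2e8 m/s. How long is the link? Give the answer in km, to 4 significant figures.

18.48 km

d = s × t_prop = 200000000 × 9.24e-05 = 18.48 km.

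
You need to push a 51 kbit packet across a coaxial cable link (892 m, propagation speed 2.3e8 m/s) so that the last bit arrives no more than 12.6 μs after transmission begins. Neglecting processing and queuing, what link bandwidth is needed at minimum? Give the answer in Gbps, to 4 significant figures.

Propagation delay = 892 / 2.3e+08 = 3.87826 μs.
Transmission budget = 12.6 − 3.87826 = 8.72174 μs.
R ≥ L / t_tx = 51000 bits / 8.72174e-06 s = 5.847 Gbps.

5.847 Gbps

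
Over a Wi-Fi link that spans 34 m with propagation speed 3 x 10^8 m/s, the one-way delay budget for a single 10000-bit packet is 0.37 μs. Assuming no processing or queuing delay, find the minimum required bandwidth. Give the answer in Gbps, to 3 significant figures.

39.0 Gbps

Propagation delay = 34 / 300000000 = 0.113333 μs.
Transmission budget = 0.37 − 0.113333 = 0.256667 μs.
R ≥ L / t_tx = 10000 bits / 2.56667e-07 s = 39.0 Gbps.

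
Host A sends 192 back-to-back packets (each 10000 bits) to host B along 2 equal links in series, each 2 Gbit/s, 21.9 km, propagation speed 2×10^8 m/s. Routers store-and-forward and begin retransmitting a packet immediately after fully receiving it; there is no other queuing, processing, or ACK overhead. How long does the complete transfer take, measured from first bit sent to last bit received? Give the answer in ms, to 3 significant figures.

1.18 ms

Per-hop transmission t_tx = L/R = 10000/2000000000 = 0.005 ms.
Per-hop propagation t_prop = 21900/200000000 = 0.1095 ms.
Pipeline fill: first packet needs 2·t_tx to clear all hops; remaining 191 packets each add one t_tx.
Total = (2+192-1)·t_tx + 2·t_prop = 193·0.005 + 2·0.1095 = 1.18 ms.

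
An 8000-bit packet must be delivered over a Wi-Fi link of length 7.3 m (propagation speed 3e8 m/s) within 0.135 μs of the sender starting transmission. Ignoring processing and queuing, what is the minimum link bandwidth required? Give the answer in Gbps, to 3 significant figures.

Propagation delay = 7.3 / 300000000 = 0.0243333 μs.
Transmission budget = 0.135 − 0.0243333 = 0.110667 μs.
R ≥ L / t_tx = 8000 bits / 1.10667e-07 s = 72.3 Gbps.

72.3 Gbps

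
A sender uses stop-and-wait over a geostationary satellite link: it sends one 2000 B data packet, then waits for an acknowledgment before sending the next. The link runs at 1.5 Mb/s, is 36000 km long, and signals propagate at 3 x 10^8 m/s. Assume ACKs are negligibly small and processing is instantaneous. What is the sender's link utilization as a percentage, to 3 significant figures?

4.26 %

t_tx = L/R = 16000/1500000 = 0.0106667 s.
t_prop = 36000000/300000000 = 0.12 s; RTT = 0.24 s.
Cycle = t_tx + RTT = 0.250667 s.
Utilization = t_tx / cycle = 0.0106667/0.250667 = 4.26 %.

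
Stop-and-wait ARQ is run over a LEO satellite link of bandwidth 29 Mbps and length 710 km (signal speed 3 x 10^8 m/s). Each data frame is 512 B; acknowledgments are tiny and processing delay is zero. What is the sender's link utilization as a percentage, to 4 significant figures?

t_tx = L/R = 4096/29000000 = 0.000141241 s.
t_prop = 710000/300000000 = 0.00236667 s; RTT = 0.00473333 s.
Cycle = t_tx + RTT = 0.00487457 s.
Utilization = t_tx / cycle = 0.000141241/0.00487457 = 2.898 %.

2.898 %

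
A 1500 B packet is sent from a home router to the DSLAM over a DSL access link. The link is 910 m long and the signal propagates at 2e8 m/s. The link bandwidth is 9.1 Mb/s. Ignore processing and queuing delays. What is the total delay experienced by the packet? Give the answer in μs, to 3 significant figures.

1320 μs

L = 1500 × 8 = 12000 bits.
Transmission delay = L/R = 12000 / 9100000 = 1318.68 μs.
Propagation delay = d/s = 910 m / 200000000 m/s = 4.55 μs.
Total = 1320 μs.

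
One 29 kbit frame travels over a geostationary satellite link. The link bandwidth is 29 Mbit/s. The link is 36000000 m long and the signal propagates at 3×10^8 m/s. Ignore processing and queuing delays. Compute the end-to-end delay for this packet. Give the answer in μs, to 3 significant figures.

L = 29000 bits.
Transmission delay = L/R = 29000 / 29000000 = 1000 μs.
Propagation delay = d/s = 36000000 m / 300000000 m/s = 120000 μs.
Total = 121000 μs.

121000 μs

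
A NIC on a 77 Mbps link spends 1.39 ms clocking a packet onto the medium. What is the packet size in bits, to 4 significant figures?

107000 bits

L = R × t_tx = 77000000 b/s × 0.00139 s = 107030 bits.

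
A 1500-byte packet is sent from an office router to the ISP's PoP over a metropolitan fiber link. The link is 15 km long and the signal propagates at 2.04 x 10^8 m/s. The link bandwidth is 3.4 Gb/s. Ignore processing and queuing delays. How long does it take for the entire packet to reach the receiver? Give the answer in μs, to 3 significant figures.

77.1 μs

L = 1500 × 8 = 12000 bits.
Transmission delay = L/R = 12000 / 3400000000 = 3.52941 μs.
Propagation delay = d/s = 15000 m / 204000000 m/s = 73.5294 μs.
Total = 77.1 μs.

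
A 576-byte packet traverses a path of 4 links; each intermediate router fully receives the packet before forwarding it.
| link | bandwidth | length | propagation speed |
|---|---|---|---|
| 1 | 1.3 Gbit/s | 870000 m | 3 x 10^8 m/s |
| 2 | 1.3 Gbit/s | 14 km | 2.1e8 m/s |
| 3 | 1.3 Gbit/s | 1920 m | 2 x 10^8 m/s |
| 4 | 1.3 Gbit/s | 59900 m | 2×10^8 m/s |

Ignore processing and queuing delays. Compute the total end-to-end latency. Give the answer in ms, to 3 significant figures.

3.29 ms

L = 576 × 8 = 4608 bits.
Transmission delay per hop = L/R = 4608/1300000000 = 0.00354462 ms; 4 hops → 0.0141785 ms.
Propagation delays (d/s per hop): 2.9, 0.0666667, 0.0096, 0.2995 ms; sum = 3.27577 ms.
End-to-end = 3.29 ms.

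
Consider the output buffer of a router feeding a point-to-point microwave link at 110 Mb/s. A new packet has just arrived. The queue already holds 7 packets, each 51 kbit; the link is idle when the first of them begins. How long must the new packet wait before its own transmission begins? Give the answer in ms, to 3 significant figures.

Each queued packet: L/R = 51000/110000000 = 0.463636 ms.
7 queued → 3.24545 ms.
Queuing delay = 3.25 ms.

3.25 ms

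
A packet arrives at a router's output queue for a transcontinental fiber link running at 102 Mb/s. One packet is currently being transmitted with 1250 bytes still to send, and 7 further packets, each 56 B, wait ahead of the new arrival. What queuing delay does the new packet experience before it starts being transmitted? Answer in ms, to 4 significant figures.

Each queued packet: L/R = 448/102000000 = 0.00439216 ms.
7 queued → 0.0307451 ms.
Plus remaining 10000 bits of current packet: 0.0980392 ms.
Queuing delay = 0.1288 ms.

0.1288 ms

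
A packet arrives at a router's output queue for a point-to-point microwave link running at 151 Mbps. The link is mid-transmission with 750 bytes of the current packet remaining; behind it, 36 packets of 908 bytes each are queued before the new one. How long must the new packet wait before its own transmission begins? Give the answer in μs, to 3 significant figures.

Each queued packet: L/R = 7264/151000000 = 48.106 μs.
36 queued → 1731.81 μs.
Plus remaining 6000 bits of current packet: 39.7351 μs.
Queuing delay = 1770 μs.

1770 μs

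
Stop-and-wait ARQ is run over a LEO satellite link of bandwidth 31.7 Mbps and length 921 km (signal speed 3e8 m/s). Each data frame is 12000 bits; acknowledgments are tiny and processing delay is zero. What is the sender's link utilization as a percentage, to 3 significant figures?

t_tx = L/R = 12000/31700000 = 0.000378549 s.
t_prop = 921000/300000000 = 0.00307 s; RTT = 0.00614 s.
Cycle = t_tx + RTT = 0.00651855 s.
Utilization = t_tx / cycle = 0.000378549/0.00651855 = 5.81 %.

5.81 %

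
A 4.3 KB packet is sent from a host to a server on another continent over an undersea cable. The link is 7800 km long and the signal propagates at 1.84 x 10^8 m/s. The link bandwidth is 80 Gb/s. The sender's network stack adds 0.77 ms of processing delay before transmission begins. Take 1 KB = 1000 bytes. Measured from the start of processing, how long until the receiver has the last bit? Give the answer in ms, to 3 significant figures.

43.2 ms

L = 34400 bits.
Transmission delay = L/R = 34400 / 80000000000 = 0.00043 ms.
Propagation delay = d/s = 7800000 m / 184000000 m/s = 42.3913 ms.
Plus processing delay 0.77 ms = 0.77 ms.
Total = 43.2 ms.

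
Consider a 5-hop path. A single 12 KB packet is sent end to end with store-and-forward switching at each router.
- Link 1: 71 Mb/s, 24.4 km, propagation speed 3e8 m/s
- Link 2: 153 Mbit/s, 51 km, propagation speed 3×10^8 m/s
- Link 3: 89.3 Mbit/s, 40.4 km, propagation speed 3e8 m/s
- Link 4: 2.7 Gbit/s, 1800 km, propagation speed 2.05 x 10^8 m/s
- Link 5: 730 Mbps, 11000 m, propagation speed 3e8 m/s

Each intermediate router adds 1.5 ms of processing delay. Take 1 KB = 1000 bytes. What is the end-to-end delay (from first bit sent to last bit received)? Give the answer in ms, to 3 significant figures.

18.4 ms

L = 96000 bits.
Transmission delays (L/R per hop): 1.35211, 0.627451, 1.07503, 0.0355556, 0.131507 ms; sum = 3.22165 ms.
Propagation delays (d/s per hop): 0.0813333, 0.17, 0.134667, 8.78049, 0.0366667 ms; sum = 9.20315 ms.
Processing at 4 router(s): 4 × 1.5 ms = 6 ms.
End-to-end = 18.4 ms.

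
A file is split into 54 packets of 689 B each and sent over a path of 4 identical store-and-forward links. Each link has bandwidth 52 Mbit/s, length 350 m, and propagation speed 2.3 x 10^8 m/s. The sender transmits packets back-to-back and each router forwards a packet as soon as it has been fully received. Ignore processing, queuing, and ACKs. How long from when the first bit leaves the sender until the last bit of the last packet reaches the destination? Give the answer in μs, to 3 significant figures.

Per-hop transmission t_tx = L/R = 5512/52000000 = 106 μs.
Per-hop propagation t_prop = 350/2.3e+08 = 1.52174 μs.
Pipeline fill: first packet needs 4·t_tx to clear all hops; remaining 53 packets each add one t_tx.
Total = (4+54-1)·t_tx + 4·t_prop = 57·106 + 4·1.52174 = 6050 μs.

6050 μs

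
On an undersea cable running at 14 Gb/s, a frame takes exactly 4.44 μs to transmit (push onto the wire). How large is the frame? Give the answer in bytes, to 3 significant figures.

L = R × t_tx = 14000000000 b/s × 4.44e-06 s = 62160 bits.
In bytes: 62160 / 8 = 7770 bytes.

7770 bytes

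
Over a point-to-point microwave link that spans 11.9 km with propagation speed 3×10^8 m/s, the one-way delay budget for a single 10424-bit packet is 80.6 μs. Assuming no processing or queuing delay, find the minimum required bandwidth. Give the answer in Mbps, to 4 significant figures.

Propagation delay = 11900 / 300000000 = 39.6667 μs.
Transmission budget = 80.6 − 39.6667 = 40.9333 μs.
R ≥ L / t_tx = 10424 bits / 4.09333e-05 s = 254.7 Mbps.

254.7 Mbps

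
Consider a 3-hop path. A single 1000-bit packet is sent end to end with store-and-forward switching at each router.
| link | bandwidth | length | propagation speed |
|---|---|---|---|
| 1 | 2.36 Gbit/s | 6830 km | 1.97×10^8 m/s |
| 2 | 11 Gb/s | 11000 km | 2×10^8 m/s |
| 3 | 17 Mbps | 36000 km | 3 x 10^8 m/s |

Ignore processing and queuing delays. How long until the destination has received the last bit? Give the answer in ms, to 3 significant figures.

210 ms

Transmission delays (L/R per hop): 0.000423729, 9.09091e-05, 0.0588235 ms; sum = 0.0593382 ms.
Propagation delays (d/s per hop): 34.6701, 55, 120 ms; sum = 209.67 ms.
End-to-end = 210 ms.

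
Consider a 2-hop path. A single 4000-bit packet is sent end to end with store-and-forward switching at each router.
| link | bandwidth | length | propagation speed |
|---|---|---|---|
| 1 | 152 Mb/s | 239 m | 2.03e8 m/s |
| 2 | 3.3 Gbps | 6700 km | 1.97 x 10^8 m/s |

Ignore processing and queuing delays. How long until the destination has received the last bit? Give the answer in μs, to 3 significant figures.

Transmission delays (L/R per hop): 26.3158, 1.21212 μs; sum = 27.5279 μs.
Propagation delays (d/s per hop): 1.17734, 34010.2 μs; sum = 34011.3 μs.
End-to-end = 34000 μs.

34000 μs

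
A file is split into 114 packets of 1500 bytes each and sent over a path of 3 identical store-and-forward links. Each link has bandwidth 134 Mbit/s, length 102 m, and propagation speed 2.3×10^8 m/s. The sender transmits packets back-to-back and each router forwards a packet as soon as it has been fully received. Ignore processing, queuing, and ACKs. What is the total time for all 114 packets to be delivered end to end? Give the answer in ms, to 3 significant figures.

Per-hop transmission t_tx = L/R = 12000/134000000 = 0.0895522 ms.
Per-hop propagation t_prop = 102/2.3e+08 = 0.000443478 ms.
Pipeline fill: first packet needs 3·t_tx to clear all hops; remaining 113 packets each add one t_tx.
Total = (3+114-1)·t_tx + 3·t_prop = 116·0.0895522 + 3·0.000443478 = 10.4 ms.

10.4 ms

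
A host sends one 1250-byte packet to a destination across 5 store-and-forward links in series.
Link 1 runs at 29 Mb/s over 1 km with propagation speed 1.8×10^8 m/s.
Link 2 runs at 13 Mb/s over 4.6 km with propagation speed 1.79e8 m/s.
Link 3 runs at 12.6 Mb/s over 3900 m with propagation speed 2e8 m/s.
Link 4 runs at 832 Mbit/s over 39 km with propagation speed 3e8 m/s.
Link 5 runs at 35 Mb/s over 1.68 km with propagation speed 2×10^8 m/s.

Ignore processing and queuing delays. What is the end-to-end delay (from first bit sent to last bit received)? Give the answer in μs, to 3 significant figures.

2390 μs

L = 1250 × 8 = 10000 bits.
Transmission delays (L/R per hop): 344.828, 769.231, 793.651, 12.0192, 285.714 μs; sum = 2205.44 μs.
Propagation delays (d/s per hop): 5.55556, 25.6983, 19.5, 130, 8.4 μs; sum = 189.154 μs.
End-to-end = 2390 μs.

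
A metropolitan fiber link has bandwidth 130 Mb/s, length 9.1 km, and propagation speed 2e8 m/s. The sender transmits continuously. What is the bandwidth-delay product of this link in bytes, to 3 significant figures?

739 bytes

Propagation delay = 9100 / 200000000 = 4.55e-05 s.
BDP = R × t_prop = 130000000 × 4.55e-05 = 5915 bits.
In bytes: 5915/8 = 739 bytes.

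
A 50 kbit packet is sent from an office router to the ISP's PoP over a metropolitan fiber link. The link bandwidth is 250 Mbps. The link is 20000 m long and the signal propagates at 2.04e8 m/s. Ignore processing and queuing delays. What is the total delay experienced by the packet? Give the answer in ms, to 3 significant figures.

L = 50000 bits.
Transmission delay = L/R = 50000 / 250000000 = 0.2 ms.
Propagation delay = d/s = 20000 m / 204000000 m/s = 0.0980392 ms.
Total = 0.298 ms.

0.298 ms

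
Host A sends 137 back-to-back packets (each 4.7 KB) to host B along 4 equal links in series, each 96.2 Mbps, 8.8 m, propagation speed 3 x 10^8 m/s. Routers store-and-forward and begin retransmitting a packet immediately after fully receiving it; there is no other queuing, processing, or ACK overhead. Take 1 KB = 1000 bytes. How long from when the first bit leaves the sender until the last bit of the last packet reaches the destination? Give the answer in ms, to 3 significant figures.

Per-hop transmission t_tx = L/R = 37600/96200000 = 0.390852 ms.
Per-hop propagation t_prop = 8.8/300000000 = 2.93333e-05 ms.
Pipeline fill: first packet needs 4·t_tx to clear all hops; remaining 136 packets each add one t_tx.
Total = (4+137-1)·t_tx + 4·t_prop = 140·0.390852 + 4·2.93333e-05 = 54.7 ms.

54.7 ms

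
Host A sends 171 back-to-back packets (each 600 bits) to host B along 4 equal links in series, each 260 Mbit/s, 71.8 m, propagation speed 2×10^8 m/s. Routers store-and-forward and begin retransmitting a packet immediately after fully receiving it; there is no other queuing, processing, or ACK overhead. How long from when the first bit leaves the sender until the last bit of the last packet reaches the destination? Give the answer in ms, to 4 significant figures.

0.4030 ms

Per-hop transmission t_tx = L/R = 600/260000000 = 0.00230769 ms.
Per-hop propagation t_prop = 71.8/200000000 = 0.000359 ms.
Pipeline fill: first packet needs 4·t_tx to clear all hops; remaining 170 packets each add one t_tx.
Total = (4+171-1)·t_tx + 4·t_prop = 174·0.00230769 + 4·0.000359 = 0.4030 ms.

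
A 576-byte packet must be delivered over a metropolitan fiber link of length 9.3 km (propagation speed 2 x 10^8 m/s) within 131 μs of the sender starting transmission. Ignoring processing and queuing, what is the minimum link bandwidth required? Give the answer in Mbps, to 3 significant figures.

L = 4608 bits.
Propagation delay = 9300 / 200000000 = 46.5 μs.
Transmission budget = 131 − 46.5 = 84.5 μs.
R ≥ L / t_tx = 4608 bits / 8.45e-05 s = 54.5 Mbps.

54.5 Mbps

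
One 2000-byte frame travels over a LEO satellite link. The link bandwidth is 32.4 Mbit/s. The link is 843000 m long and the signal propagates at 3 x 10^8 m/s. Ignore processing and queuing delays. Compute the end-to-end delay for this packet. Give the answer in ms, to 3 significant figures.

3.30 ms

L = 2000 × 8 = 16000 bits.
Transmission delay = L/R = 16000 / 32400000 = 0.493827 ms.
Propagation delay = d/s = 843000 m / 300000000 m/s = 2.81 ms.
Total = 3.30 ms.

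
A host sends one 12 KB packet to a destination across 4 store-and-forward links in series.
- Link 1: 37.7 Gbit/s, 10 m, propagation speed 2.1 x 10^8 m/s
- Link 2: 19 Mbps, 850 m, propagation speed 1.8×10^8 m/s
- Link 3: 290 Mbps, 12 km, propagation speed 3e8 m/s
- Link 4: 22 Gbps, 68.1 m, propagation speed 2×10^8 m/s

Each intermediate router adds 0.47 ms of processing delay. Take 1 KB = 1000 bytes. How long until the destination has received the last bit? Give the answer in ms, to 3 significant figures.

6.85 ms

L = 96000 bits.
Transmission delays (L/R per hop): 0.00254642, 5.05263, 0.331034, 0.00436364 ms; sum = 5.39058 ms.
Propagation delays (d/s per hop): 4.7619e-05, 0.00472222, 0.04, 0.0003405 ms; sum = 0.0451103 ms.
Processing at 3 router(s): 3 × 0.47 ms = 1.41 ms.
End-to-end = 6.85 ms.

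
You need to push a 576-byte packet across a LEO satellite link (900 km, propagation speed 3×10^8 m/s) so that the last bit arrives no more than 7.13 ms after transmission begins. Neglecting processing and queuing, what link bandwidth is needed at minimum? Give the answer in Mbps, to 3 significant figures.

1.12 Mbps

L = 4608 bits.
Propagation delay = 900000 / 300000000 = 3 ms.
Transmission budget = 7.13 − 3 = 4.13 ms.
R ≥ L / t_tx = 4608 bits / 0.00413 s = 1.12 Mbps.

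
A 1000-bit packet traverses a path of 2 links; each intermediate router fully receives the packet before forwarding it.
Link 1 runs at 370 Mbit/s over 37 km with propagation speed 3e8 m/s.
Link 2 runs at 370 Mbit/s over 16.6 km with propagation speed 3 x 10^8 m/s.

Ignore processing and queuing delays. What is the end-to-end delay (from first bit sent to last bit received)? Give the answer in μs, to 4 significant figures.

Transmission delay per hop = L/R = 1000/370000000 = 2.7027 μs; 2 hops → 5.40541 μs.
Propagation delays (d/s per hop): 123.333, 55.3333 μs; sum = 178.667 μs.
End-to-end = 184.1 μs.

184.1 μs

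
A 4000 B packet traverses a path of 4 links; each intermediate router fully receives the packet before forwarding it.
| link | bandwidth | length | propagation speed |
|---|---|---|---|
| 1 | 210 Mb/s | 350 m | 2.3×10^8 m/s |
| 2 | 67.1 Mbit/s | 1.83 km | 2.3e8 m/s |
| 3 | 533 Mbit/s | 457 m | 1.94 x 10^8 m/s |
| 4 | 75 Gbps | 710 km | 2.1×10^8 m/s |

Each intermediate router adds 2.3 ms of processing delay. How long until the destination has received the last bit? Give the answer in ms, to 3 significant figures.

11.0 ms

L = 4000 × 8 = 32000 bits.
Transmission delays (L/R per hop): 0.152381, 0.4769, 0.0600375, 0.000426667 ms; sum = 0.689745 ms.
Propagation delays (d/s per hop): 0.00152174, 0.00795652, 0.00235567, 3.38095 ms; sum = 3.39279 ms.
Processing at 3 router(s): 3 × 2.3 ms = 6.9 ms.
End-to-end = 11.0 ms.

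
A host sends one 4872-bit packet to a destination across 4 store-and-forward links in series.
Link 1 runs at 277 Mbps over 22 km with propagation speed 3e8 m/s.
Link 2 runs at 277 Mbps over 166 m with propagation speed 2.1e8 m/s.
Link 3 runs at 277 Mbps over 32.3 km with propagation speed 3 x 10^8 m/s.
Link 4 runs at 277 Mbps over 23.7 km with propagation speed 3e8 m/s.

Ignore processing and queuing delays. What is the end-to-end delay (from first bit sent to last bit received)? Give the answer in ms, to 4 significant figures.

Transmission delay per hop = L/R = 4872/277000000 = 0.0175884 ms; 4 hops → 0.0703538 ms.
Propagation delays (d/s per hop): 0.0733333, 0.000790476, 0.107667, 0.079 ms; sum = 0.26079 ms.
End-to-end = 0.3311 ms.

0.3311 ms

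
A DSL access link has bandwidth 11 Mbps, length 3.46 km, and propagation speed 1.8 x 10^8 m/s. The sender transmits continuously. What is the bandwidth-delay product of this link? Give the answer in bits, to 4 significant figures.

Propagation delay = 3460 / 180000000 = 1.92222e-05 s.
BDP = R × t_prop = 11000000 × 1.92222e-05 = 211.444 bits.

211.4 bits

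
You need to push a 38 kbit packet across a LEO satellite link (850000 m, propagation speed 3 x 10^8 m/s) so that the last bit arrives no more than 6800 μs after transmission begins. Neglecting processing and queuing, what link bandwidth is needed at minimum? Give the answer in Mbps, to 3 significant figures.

9.58 Mbps

Propagation delay = 850000 / 300000000 = 2833.33 μs.
Transmission budget = 6800 − 2833.33 = 3966.67 μs.
R ≥ L / t_tx = 38000 bits / 0.00396667 s = 9.58 Mbps.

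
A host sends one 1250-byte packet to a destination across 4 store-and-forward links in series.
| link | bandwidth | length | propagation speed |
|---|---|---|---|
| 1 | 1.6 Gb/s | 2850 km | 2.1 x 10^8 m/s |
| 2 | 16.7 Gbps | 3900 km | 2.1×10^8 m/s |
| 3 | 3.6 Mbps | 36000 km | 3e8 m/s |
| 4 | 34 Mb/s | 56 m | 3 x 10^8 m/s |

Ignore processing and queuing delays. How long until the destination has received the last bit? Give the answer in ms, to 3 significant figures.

L = 1250 × 8 = 10000 bits.
Transmission delays (L/R per hop): 0.00625, 0.000598802, 2.77778, 0.294118 ms; sum = 3.07874 ms.
Propagation delays (d/s per hop): 13.5714, 18.5714, 120, 0.000186667 ms; sum = 152.143 ms.
End-to-end = 155 ms.

155 ms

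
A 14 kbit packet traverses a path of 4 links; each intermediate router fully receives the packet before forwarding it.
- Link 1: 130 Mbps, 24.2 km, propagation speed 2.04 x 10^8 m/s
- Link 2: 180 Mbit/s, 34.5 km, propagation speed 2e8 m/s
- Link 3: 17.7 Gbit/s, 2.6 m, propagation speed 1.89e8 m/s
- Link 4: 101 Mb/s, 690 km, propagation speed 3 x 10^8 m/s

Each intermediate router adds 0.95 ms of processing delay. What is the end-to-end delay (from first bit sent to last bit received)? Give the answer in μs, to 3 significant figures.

5770 μs

L = 14000 bits.
Transmission delays (L/R per hop): 107.692, 77.7778, 0.79096, 138.614 μs; sum = 324.875 μs.
Propagation delays (d/s per hop): 118.627, 172.5, 0.0137566, 2300 μs; sum = 2591.14 μs.
Processing at 3 router(s): 3 × 0.95 ms = 2850 μs.
End-to-end = 5770 μs.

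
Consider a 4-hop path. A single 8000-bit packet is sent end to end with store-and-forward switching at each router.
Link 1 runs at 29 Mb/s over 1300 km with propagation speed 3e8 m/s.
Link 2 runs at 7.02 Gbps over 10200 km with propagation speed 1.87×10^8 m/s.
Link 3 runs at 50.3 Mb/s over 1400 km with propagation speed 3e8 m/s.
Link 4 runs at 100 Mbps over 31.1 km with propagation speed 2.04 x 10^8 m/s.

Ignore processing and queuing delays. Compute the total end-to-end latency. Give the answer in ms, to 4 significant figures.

64.21 ms

Transmission delays (L/R per hop): 0.275862, 0.0011396, 0.159046, 0.08 ms; sum = 0.516047 ms.
Propagation delays (d/s per hop): 4.33333, 54.5455, 4.66667, 0.152451 ms; sum = 63.6979 ms.
End-to-end = 64.21 ms.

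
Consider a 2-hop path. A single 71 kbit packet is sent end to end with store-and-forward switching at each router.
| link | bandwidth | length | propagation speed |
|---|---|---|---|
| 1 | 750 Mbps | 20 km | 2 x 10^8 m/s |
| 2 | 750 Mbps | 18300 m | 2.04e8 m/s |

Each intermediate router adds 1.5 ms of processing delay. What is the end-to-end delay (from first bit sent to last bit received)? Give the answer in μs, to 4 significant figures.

1879 μs

L = 71000 bits.
Transmission delay per hop = L/R = 71000/750000000 = 94.6667 μs; 2 hops → 189.333 μs.
Propagation delays (d/s per hop): 100, 89.7059 μs; sum = 189.706 μs.
Processing at 1 router(s): 1 × 1.5 ms = 1500 μs.
End-to-end = 1879 μs.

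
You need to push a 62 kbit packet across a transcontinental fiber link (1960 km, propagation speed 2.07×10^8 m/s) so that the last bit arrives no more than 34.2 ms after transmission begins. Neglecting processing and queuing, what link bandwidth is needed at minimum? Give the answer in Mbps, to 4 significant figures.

2.507 Mbps

Propagation delay = 1960000 / 2.07e+08 = 9.4686 ms.
Transmission budget = 34.2 − 9.4686 = 24.7314 ms.
R ≥ L / t_tx = 62000 bits / 0.0247314 s = 2.507 Mbps.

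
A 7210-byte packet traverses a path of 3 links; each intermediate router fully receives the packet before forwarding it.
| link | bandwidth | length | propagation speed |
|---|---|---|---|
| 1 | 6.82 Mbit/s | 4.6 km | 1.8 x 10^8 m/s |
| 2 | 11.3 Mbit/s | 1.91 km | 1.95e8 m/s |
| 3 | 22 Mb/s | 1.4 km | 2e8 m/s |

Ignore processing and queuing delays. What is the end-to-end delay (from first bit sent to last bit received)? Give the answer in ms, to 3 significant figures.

16.2 ms

L = 7210 × 8 = 57680 bits.
Transmission delays (L/R per hop): 8.45748, 5.10442, 2.62182 ms; sum = 16.1837 ms.
Propagation delays (d/s per hop): 0.0255556, 0.00979487, 0.007 ms; sum = 0.0423504 ms.
End-to-end = 16.2 ms.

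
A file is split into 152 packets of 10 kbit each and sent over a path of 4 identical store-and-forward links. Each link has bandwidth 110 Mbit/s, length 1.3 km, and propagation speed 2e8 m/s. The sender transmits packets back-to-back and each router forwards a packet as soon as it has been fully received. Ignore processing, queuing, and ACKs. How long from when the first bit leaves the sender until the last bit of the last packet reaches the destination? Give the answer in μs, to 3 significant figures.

14100 μs

Per-hop transmission t_tx = L/R = 10000/110000000 = 90.9091 μs.
Per-hop propagation t_prop = 1300/200000000 = 6.5 μs.
Pipeline fill: first packet needs 4·t_tx to clear all hops; remaining 151 packets each add one t_tx.
Total = (4+152-1)·t_tx + 4·t_prop = 155·90.9091 + 4·6.5 = 14100 μs.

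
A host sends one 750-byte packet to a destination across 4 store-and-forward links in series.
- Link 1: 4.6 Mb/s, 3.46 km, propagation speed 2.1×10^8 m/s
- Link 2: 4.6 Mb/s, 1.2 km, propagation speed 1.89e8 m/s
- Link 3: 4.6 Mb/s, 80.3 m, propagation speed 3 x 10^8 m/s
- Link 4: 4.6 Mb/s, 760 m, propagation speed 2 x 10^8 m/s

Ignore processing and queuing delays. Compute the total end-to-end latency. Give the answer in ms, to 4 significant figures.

L = 750 × 8 = 6000 bits.
Transmission delay per hop = L/R = 6000/4600000 = 1.30435 ms; 4 hops → 5.21739 ms.
Propagation delays (d/s per hop): 0.0164762, 0.00634921, 0.000267667, 0.0038 ms; sum = 0.0268931 ms.
End-to-end = 5.244 ms.

5.244 ms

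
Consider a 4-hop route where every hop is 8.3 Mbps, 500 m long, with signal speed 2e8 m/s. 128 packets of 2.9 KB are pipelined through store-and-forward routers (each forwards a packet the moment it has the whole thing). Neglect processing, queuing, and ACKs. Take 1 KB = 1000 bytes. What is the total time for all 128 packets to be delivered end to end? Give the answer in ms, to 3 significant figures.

366 ms

Per-hop transmission t_tx = L/R = 23200/8.3e+06 = 2.79518 ms.
Per-hop propagation t_prop = 500/200000000 = 0.0025 ms.
Pipeline fill: first packet needs 4·t_tx to clear all hops; remaining 127 packets each add one t_tx.
Total = (4+128-1)·t_tx + 4·t_prop = 131·2.79518 + 4·0.0025 = 366 ms.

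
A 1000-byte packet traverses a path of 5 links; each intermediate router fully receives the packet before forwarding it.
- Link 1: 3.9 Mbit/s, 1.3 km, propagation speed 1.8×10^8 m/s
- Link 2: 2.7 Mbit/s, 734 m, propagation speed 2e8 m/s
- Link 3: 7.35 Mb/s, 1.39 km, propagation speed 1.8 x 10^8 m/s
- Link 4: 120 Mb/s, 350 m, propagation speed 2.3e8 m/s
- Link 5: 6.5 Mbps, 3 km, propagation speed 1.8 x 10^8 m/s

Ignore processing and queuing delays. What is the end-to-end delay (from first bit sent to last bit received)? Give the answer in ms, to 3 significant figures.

L = 1000 × 8 = 8000 bits.
Transmission delays (L/R per hop): 2.05128, 2.96296, 1.08844, 0.0666667, 1.23077 ms; sum = 7.40012 ms.
Propagation delays (d/s per hop): 0.00722222, 0.00367, 0.00772222, 0.00152174, 0.0166667 ms; sum = 0.0368029 ms.
End-to-end = 7.44 ms.

7.44 ms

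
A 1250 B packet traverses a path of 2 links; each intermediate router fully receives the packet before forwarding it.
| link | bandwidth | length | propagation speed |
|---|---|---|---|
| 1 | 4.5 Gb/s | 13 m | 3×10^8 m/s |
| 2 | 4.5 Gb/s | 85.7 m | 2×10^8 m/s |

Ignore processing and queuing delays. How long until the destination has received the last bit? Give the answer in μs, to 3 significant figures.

L = 1250 × 8 = 10000 bits.
Transmission delay per hop = L/R = 10000/4500000000 = 2.22222 μs; 2 hops → 4.44444 μs.
Propagation delays (d/s per hop): 0.0433333, 0.4285 μs; sum = 0.471833 μs.
End-to-end = 4.92 μs.

4.92 μs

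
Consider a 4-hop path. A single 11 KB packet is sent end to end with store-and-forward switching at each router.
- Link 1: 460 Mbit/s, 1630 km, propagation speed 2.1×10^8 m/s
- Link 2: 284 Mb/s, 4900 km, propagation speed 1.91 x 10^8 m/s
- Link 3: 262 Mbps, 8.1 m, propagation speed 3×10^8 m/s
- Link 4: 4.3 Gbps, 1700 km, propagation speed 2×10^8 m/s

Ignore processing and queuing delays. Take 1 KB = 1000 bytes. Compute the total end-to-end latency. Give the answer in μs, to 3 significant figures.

42800 μs

L = 88000 bits.
Transmission delays (L/R per hop): 191.304, 309.859, 335.878, 20.4651 μs; sum = 857.506 μs.
Propagation delays (d/s per hop): 7761.9, 25654.5, 0.027, 8500 μs; sum = 41916.4 μs.
End-to-end = 42800 μs.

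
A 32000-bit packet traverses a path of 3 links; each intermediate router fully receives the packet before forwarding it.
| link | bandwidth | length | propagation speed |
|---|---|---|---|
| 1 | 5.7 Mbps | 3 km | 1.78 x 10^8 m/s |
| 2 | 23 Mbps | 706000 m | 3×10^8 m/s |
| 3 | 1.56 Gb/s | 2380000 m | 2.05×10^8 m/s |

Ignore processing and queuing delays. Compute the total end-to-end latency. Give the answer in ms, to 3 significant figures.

Transmission delays (L/R per hop): 5.61404, 1.3913, 0.0205128 ms; sum = 7.02585 ms.
Propagation delays (d/s per hop): 0.0168539, 2.35333, 11.6098 ms; sum = 13.9799 ms.
End-to-end = 21.0 ms.

21.0 ms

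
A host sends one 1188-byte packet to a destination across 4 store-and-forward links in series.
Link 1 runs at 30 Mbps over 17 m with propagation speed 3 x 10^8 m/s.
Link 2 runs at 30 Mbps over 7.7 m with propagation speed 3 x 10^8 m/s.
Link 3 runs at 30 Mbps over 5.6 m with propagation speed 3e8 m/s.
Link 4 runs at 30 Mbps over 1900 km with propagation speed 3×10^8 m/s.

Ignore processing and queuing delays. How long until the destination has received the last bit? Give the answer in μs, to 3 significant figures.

L = 1188 × 8 = 9504 bits.
Transmission delay per hop = L/R = 9504/30000000 = 316.8 μs; 4 hops → 1267.2 μs.
Propagation delays (d/s per hop): 0.0566667, 0.0256667, 0.0186667, 6333.33 μs; sum = 6333.43 μs.
End-to-end = 7600 μs.

7600 μs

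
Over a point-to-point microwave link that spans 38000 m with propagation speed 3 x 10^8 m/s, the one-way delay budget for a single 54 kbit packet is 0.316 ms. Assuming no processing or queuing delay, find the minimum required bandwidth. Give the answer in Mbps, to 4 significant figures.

285.2 Mbps

Propagation delay = 38000 / 300000000 = 0.126667 ms.
Transmission budget = 0.316 − 0.126667 = 0.189333 ms.
R ≥ L / t_tx = 54000 bits / 0.000189333 s = 285.2 Mbps.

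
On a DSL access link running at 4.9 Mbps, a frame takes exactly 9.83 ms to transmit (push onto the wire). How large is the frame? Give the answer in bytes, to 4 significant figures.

6021 bytes

L = R × t_tx = 4900000 b/s × 0.00983 s = 48167 bits.
In bytes: 48167 / 8 = 6021 bytes.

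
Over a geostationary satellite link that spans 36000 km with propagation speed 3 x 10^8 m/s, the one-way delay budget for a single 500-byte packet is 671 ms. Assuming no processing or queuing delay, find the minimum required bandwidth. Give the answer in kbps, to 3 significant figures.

7.26 kbps

L = 4000 bits.
Propagation delay = 36000000 / 300000000 = 120 ms.
Transmission budget = 671 − 120 = 551 ms.
R ≥ L / t_tx = 4000 bits / 0.551 s = 7.26 kbps.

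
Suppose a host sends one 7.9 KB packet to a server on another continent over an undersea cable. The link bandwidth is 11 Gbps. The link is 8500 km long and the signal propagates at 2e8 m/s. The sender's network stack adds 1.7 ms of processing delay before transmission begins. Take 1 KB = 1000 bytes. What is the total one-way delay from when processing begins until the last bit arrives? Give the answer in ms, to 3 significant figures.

L = 63200 bits.
Transmission delay = L/R = 63200 / 11000000000 = 0.00574545 ms.
Propagation delay = d/s = 8500000 m / 200000000 m/s = 42.5 ms.
Plus processing delay 1.7 ms = 1.7 ms.
Total = 44.2 ms.

44.2 ms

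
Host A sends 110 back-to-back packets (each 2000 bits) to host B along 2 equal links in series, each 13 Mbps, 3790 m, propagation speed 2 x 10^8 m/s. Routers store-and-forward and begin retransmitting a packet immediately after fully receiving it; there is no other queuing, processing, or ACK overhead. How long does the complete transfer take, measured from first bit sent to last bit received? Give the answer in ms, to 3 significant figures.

17.1 ms

Per-hop transmission t_tx = L/R = 2000/13000000 = 0.153846 ms.
Per-hop propagation t_prop = 3790/200000000 = 0.01895 ms.
Pipeline fill: first packet needs 2·t_tx to clear all hops; remaining 109 packets each add one t_tx.
Total = (2+110-1)·t_tx + 2·t_prop = 111·0.153846 + 2·0.01895 = 17.1 ms.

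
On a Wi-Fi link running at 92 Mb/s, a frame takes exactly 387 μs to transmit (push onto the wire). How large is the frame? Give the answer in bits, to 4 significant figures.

35600 bits

L = R × t_tx = 92000000 b/s × 0.000387 s = 35604 bits.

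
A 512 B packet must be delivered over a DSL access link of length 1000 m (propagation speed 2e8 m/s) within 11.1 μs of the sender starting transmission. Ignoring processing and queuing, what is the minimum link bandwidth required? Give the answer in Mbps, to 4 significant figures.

L = 4096 bits.
Propagation delay = 1000 / 200000000 = 5 μs.
Transmission budget = 11.1 − 5 = 6.1 μs.
R ≥ L / t_tx = 4096 bits / 6.1e-06 s = 671.5 Mbps.

671.5 Mbps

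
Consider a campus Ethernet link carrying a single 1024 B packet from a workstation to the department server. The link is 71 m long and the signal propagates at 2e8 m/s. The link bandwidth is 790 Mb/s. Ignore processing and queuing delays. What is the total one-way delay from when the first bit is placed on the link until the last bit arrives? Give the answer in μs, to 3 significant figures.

10.7 μs

L = 1024 × 8 = 8192 bits.
Transmission delay = L/R = 8192 / 790000000 = 10.3696 μs.
Propagation delay = d/s = 71 m / 200000000 m/s = 0.355 μs.
Total = 10.7 μs.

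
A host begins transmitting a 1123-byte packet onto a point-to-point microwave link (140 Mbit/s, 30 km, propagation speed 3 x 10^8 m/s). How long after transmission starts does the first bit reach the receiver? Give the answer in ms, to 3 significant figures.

0.100 ms

First bit experiences only propagation delay: d/s = 30000/300000000 = 0.100 ms.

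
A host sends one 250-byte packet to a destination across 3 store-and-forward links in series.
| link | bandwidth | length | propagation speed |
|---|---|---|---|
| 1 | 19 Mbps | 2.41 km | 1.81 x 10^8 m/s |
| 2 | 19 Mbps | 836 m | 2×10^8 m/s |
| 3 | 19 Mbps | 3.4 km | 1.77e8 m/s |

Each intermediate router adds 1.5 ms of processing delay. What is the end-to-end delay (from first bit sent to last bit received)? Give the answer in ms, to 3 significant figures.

3.35 ms

L = 250 × 8 = 2000 bits.
Transmission delay per hop = L/R = 2000/19000000 = 0.105263 ms; 3 hops → 0.315789 ms.
Propagation delays (d/s per hop): 0.0133149, 0.00418, 0.019209 ms; sum = 0.036704 ms.
Processing at 2 router(s): 2 × 1.5 ms = 3 ms.
End-to-end = 3.35 ms.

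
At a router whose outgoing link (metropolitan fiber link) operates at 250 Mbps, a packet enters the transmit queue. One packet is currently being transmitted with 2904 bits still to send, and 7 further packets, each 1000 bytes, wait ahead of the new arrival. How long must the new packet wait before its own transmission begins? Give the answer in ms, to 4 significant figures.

Each queued packet: L/R = 8000/250000000 = 0.032 ms.
7 queued → 0.224 ms.
Plus remaining 2904 bits of current packet: 0.011616 ms.
Queuing delay = 0.2356 ms.

0.2356 ms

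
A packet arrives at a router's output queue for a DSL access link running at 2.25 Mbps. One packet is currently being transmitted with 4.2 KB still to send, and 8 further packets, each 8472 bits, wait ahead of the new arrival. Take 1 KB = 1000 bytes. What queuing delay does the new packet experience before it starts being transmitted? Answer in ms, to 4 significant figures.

Each queued packet: L/R = 8472/2250000 = 3.76533 ms.
8 queued → 30.1227 ms.
Plus remaining 33600 bits of current packet: 14.9333 ms.
Queuing delay = 45.06 ms.

45.06 ms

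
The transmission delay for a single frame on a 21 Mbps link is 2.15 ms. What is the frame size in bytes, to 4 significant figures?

5644 bytes

L = R × t_tx = 21000000 b/s × 0.00215 s = 45150 bits.
In bytes: 45150 / 8 = 5644 bytes.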